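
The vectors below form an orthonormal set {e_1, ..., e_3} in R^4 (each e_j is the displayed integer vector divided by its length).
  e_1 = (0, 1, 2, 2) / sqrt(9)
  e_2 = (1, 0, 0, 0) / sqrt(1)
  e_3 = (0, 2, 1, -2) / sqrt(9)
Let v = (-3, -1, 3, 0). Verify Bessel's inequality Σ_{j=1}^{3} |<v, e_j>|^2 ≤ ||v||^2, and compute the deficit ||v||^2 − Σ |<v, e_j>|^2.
Σ |<v, e_j>|^2 = 107/9; ||v||^2 = 19; deficit = 64/9

Write each e_j = u_j / sqrt(<u_j, u_j>) where u_j is the displayed integer vector. Then <v, e_j> = <v, u_j> / sqrt(<u_j, u_j>), so |<v, e_j>|^2 = <v, u_j>^2 / <u_j, u_j>.
Coefficients: <v, e_1> = 5/sqrt(9), <v, e_2> = -3/sqrt(1), <v, e_3> = 1/sqrt(9).
Square and sum: Σ |<v, e_j>|^2 = 107/9.
Compute ||v||^2 = v·v = 19.
Deficit = 19 − 107/9 = 64/9 ≥ 0, confirming Bessel's inequality. (The deficit equals ||v − Σ <v,e_j> e_j||^2, the squared distance from v to span{e_j}.)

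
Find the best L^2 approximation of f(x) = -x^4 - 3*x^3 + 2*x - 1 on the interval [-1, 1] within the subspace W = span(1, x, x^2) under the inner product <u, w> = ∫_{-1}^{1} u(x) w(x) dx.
g(x) = -6*x^2/7 + x/5 - 32/35

The best approximation g ∈ W is the orthogonal projection of f onto W. Writing g = a_0 + a_1 x + a_2 x^2, the coefficients solve the normal equations G · a = b where
  G_{ij} = <φ_i, φ_j> and b_i = <f, φ_i>, with φ_0 = 1, φ_1 = x, φ_2 = x^2.
G =
  [2, 0, 2/3]
  [0, 2/3, 0]
  [2/3, 0, 2/5],
b = (-12/5, 2/15, -20/21).
Solving gives a_0 = -32/35, a_1 = 1/5, a_2 = -6/7, so
  g(x) = -6*x^2/7 + x/5 - 32/35.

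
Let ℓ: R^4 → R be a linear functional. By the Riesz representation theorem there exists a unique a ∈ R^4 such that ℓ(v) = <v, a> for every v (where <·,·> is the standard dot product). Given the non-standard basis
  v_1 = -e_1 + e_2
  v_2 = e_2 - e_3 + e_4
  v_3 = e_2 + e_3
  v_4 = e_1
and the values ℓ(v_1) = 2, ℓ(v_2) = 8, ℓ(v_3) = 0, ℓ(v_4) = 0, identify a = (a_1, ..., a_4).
a = (0, 2, -2, 4)

Write a = (a_1, ..., a_4) in the standard basis. For each basis vector v_i, ℓ(v_i) = <v_i, a> is a linear equation in the a_j's. Collect the n equations into a matrix system V a = ℓ, where row i of V is v_i (expressed in the standard basis). Since V is invertible (lower-triangular with 1s on the diagonal, up to permutation), solve by back-substitution:
  V =
[[-1, 1, 0, 0],
 [0, 1, -1, 1],
 [0, 1, 1, 0],
 [1, 0, 0, 0]]
  V a = (2, 8, 0, 0)
Solving gives a = (0, 2, -2, 4).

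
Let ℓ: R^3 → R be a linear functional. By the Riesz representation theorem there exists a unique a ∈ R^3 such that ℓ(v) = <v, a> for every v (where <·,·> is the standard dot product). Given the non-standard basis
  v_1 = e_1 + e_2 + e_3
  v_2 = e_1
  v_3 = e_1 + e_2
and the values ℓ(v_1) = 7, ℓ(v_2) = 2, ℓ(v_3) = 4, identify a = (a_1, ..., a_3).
a = (2, 2, 3)

Write a = (a_1, ..., a_3) in the standard basis. For each basis vector v_i, ℓ(v_i) = <v_i, a> is a linear equation in the a_j's. Collect the n equations into a matrix system V a = ℓ, where row i of V is v_i (expressed in the standard basis). Since V is invertible (lower-triangular with 1s on the diagonal, up to permutation), solve by back-substitution:
  V =
[[1, 1, 1],
 [1, 0, 0],
 [1, 1, 0]]
  V a = (7, 2, 4)
Solving gives a = (2, 2, 3).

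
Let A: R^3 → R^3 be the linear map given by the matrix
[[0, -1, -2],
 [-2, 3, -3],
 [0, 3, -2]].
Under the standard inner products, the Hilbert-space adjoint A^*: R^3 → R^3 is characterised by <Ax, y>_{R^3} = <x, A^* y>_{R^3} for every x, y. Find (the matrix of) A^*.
A^* = A^T =
[[0, -2, 0],
 [-1, 3, 3],
 [-2, -3, -2]]

For real matrices with standard dot products, the defining identity <Ax, y> = <x, A^* y> gives (Ax)^T y = x^T (A^*) y, i.e. x^T A^T y = x^T (A^*) y. Since this holds for all x, y, we must have A^* = A^T. Therefore
A^* =
[[0, -2, 0],
 [-1, 3, 3],
 [-2, -3, -2]].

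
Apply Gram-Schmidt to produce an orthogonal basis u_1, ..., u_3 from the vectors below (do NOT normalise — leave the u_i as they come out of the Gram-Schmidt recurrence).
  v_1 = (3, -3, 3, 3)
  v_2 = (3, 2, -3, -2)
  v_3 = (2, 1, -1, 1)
Orthogonal basis:
  u_1 = (3, -3, 3, 3)
  u_2 = (4, 1, -2, -1)
  u_3 = (-3/44, 35/44, -15/44, 53/44)

Apply the Gram-Schmidt recurrence
  u_1 = v_1
  u_i = v_i − Σ_{j<i} ((v_i · u_j) / (u_j · u_j)) · u_j.

Step by step this gives:
  u_1 = (3, -3, 3, 3)
  u_2 = (4, 1, -2, -1)
  u_3 = (-3/44, 35/44, -15/44, 53/44)

Orthogonality check:
  u_2 · u_1 = 0 (should be 0)
  u_3 · u_1 = 0 (should be 0)
  u_3 · u_2 = 0 (should be 0)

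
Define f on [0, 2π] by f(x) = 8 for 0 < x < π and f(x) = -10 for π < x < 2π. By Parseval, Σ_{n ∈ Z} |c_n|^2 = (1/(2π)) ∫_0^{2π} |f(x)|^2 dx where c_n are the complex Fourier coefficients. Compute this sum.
Σ |c_n|^2 = 82

Parseval equates the L^2 energy of f (normalised by 1/(2π)) with the ℓ^2 sum of its Fourier coefficients: (1/(2π)) ∫_0^{2π} |f|^2 = Σ |c_n|^2.
Compute the left side: (1/(2π)) [∫_0^π 8^2 dx + ∫_π^{2π} (-10)^2 dx] = (1/(2π)) · (64π + 100π) = (64 + 100)/2 = 82.
So Σ_{n ∈ Z} |c_n|^2 = 82.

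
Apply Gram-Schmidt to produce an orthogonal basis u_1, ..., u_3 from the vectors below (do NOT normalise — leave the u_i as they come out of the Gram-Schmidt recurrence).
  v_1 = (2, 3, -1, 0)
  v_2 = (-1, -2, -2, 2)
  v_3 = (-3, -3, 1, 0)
Orthogonal basis:
  u_1 = (2, 3, -1, 0)
  u_2 = (-1/7, -5/7, -17/7, 2)
  u_3 = (-52/73, 32/73, -8/73, -2/73)

Apply the Gram-Schmidt recurrence
  u_1 = v_1
  u_i = v_i − Σ_{j<i} ((v_i · u_j) / (u_j · u_j)) · u_j.

Step by step this gives:
  u_1 = (2, 3, -1, 0)
  u_2 = (-1/7, -5/7, -17/7, 2)
  u_3 = (-52/73, 32/73, -8/73, -2/73)

Orthogonality check:
  u_2 · u_1 = 0 (should be 0)
  u_3 · u_1 = 0 (should be 0)
  u_3 · u_2 = 0 (should be 0)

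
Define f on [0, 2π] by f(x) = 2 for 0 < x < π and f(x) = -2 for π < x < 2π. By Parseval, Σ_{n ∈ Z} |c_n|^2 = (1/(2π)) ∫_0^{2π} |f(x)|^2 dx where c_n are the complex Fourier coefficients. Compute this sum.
Σ |c_n|^2 = 4

Parseval equates the L^2 energy of f (normalised by 1/(2π)) with the ℓ^2 sum of its Fourier coefficients: (1/(2π)) ∫_0^{2π} |f|^2 = Σ |c_n|^2.
Compute the left side: (1/(2π)) [∫_0^π 2^2 dx + ∫_π^{2π} (-2)^2 dx] = (1/(2π)) · (4π + 4π) = (4 + 4)/2 = 4.
So Σ_{n ∈ Z} |c_n|^2 = 4.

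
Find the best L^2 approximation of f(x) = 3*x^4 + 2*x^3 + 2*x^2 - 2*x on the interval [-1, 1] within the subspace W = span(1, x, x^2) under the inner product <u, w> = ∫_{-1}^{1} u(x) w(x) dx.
g(x) = 32*x^2/7 - 4*x/5 - 9/35

The best approximation g ∈ W is the orthogonal projection of f onto W. Writing g = a_0 + a_1 x + a_2 x^2, the coefficients solve the normal equations G · a = b where
  G_{ij} = <φ_i, φ_j> and b_i = <f, φ_i>, with φ_0 = 1, φ_1 = x, φ_2 = x^2.
G =
  [2, 0, 2/3]
  [0, 2/3, 0]
  [2/3, 0, 2/5],
b = (38/15, -8/15, 58/35).
Solving gives a_0 = -9/35, a_1 = -4/5, a_2 = 32/7, so
  g(x) = 32*x^2/7 - 4*x/5 - 9/35.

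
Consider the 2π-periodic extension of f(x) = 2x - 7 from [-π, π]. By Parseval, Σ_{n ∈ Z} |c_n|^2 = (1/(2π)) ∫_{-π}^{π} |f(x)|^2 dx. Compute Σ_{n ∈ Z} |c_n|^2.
Σ |c_n|^2 = 4π^2/3 + 49

Expand and integrate term by term over [-π, π]:
  ∫ (2x)^2 dx = 4·(2π^3/3); ∫ 2·2·(-7)·x dx = 0 (odd integrand); ∫ (-7)^2 dx = 49·2π.
So (1/(2π)) ∫_{-π}^{π} (2x - 7)^2 dx = 4π^2/3 + 49 = 4π^2/3 + 49.
Parseval ⇒ Σ |c_n|^2 = 4π^2/3 + 49.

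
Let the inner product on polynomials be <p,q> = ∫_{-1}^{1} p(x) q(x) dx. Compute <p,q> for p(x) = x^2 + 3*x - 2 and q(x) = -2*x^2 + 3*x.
<p,q> = 118/15

Expand the product: p(x)·q(x) = -2*x^4 - 3*x^3 + 13*x^2 - 6*x.
∫_{-1}^{1} of each monomial x^k gives [2/(k+1) if k even, 0 if k odd]. Integrating term-by-term (or equivalently evaluating the antiderivative F(x) = -2*x^5/5 - 3*x^4/4 + 13*x^3/3 - 3*x^2 at the endpoints):
  F(1) − F(−1) = 11/60 − (-461/60) = 118/15.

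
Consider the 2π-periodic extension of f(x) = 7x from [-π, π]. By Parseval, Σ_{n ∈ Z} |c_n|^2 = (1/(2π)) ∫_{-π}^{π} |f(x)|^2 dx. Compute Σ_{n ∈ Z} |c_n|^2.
Σ |c_n|^2 = 49π^2/3

Expand and integrate term by term over [-π, π]:
  ∫ (7x)^2 dx = 49·(2π^3/3); ∫ 2·7·(0)·x dx = 0 (odd integrand); ∫ 0^2 dx = 0·2π.
So (1/(2π)) ∫_{-π}^{π} (7x)^2 dx = 49π^2/3 + 0 = 49π^2/3.
Parseval ⇒ Σ |c_n|^2 = 49π^2/3.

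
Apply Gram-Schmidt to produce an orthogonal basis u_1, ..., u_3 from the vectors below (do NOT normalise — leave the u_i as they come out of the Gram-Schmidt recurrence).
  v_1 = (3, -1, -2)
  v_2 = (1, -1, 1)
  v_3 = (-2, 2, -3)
Orthogonal basis:
  u_1 = (3, -1, -2)
  u_2 = (4/7, -6/7, 9/7)
  u_3 = (-3/19, -5/19, -2/19)

Apply the Gram-Schmidt recurrence
  u_1 = v_1
  u_i = v_i − Σ_{j<i} ((v_i · u_j) / (u_j · u_j)) · u_j.

Step by step this gives:
  u_1 = (3, -1, -2)
  u_2 = (4/7, -6/7, 9/7)
  u_3 = (-3/19, -5/19, -2/19)

Orthogonality check:
  u_2 · u_1 = 0 (should be 0)
  u_3 · u_1 = 0 (should be 0)
  u_3 · u_2 = 0 (should be 0)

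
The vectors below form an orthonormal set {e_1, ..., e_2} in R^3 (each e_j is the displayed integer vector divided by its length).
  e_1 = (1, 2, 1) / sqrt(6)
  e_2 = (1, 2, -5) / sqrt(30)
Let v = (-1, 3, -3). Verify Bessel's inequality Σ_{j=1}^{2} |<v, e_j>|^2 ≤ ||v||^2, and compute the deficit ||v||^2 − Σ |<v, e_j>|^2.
Σ |<v, e_j>|^2 = 14; ||v||^2 = 19; deficit = 5

Write each e_j = u_j / sqrt(<u_j, u_j>) where u_j is the displayed integer vector. Then <v, e_j> = <v, u_j> / sqrt(<u_j, u_j>), so |<v, e_j>|^2 = <v, u_j>^2 / <u_j, u_j>.
Coefficients: <v, e_1> = 2/sqrt(6), <v, e_2> = 20/sqrt(30).
Square and sum: Σ |<v, e_j>|^2 = 14.
Compute ||v||^2 = v·v = 19.
Deficit = 19 − 14 = 5 ≥ 0, confirming Bessel's inequality. (The deficit equals ||v − Σ <v,e_j> e_j||^2, the squared distance from v to span{e_j}.)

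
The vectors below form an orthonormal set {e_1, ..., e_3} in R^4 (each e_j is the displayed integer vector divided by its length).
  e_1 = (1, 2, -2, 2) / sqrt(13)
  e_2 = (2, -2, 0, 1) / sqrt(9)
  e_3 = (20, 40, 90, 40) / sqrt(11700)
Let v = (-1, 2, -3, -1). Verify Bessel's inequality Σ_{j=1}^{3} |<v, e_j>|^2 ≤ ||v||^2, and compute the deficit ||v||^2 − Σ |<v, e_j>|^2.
Σ |<v, e_j>|^2 = 131/9; ||v||^2 = 15; deficit = 4/9

Write each e_j = u_j / sqrt(<u_j, u_j>) where u_j is the displayed integer vector. Then <v, e_j> = <v, u_j> / sqrt(<u_j, u_j>), so |<v, e_j>|^2 = <v, u_j>^2 / <u_j, u_j>.
Coefficients: <v, e_1> = 7/sqrt(13), <v, e_2> = -7/sqrt(9), <v, e_3> = -250/sqrt(11700).
Square and sum: Σ |<v, e_j>|^2 = 131/9.
Compute ||v||^2 = v·v = 15.
Deficit = 15 − 131/9 = 4/9 ≥ 0, confirming Bessel's inequality. (The deficit equals ||v − Σ <v,e_j> e_j||^2, the squared distance from v to span{e_j}.)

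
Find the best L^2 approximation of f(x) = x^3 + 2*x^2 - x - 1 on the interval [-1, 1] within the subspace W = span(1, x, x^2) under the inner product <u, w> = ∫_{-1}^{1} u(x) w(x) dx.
g(x) = 2*x^2 - 2*x/5 - 1

The best approximation g ∈ W is the orthogonal projection of f onto W. Writing g = a_0 + a_1 x + a_2 x^2, the coefficients solve the normal equations G · a = b where
  G_{ij} = <φ_i, φ_j> and b_i = <f, φ_i>, with φ_0 = 1, φ_1 = x, φ_2 = x^2.
G =
  [2, 0, 2/3]
  [0, 2/3, 0]
  [2/3, 0, 2/5],
b = (-2/3, -4/15, 2/15).
Solving gives a_0 = -1, a_1 = -2/5, a_2 = 2, so
  g(x) = 2*x^2 - 2*x/5 - 1.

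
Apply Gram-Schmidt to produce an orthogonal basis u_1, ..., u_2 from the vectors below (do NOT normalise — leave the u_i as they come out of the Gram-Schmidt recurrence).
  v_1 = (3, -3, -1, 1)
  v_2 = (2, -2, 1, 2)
Orthogonal basis:
  u_1 = (3, -3, -1, 1)
  u_2 = (1/20, -1/20, 33/20, 27/20)

Apply the Gram-Schmidt recurrence
  u_1 = v_1
  u_i = v_i − Σ_{j<i} ((v_i · u_j) / (u_j · u_j)) · u_j.

Step by step this gives:
  u_1 = (3, -3, -1, 1)
  u_2 = (1/20, -1/20, 33/20, 27/20)

Orthogonality check:
  u_2 · u_1 = 0 (should be 0)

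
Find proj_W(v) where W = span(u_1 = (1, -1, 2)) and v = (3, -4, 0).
proj_W(v) = (7/6, -7/6, 7/3)

Set up U = [u_1 | ... | u_1] ∈ R^(3×1). The projector onto W = col(U) is P = U (U^T U)^(-1) U^T.
Compute U^T U =
  [6],
and U^T v = (7).
Solve U^T U · c = U^T v for the coefficients: c = (7/6). The projection is proj_W(v) = U c.
Check: (v - proj_W(v)) · u_1 = 0  (should be 0).
Result: proj_W(v) = (7/6, -7/6, 7/3).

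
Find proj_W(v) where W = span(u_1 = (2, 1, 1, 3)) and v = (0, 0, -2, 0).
proj_W(v) = (-4/15, -2/15, -2/15, -2/5)

Set up U = [u_1 | ... | u_1] ∈ R^(4×1). The projector onto W = col(U) is P = U (U^T U)^(-1) U^T.
Compute U^T U =
  [15],
and U^T v = (-2).
Solve U^T U · c = U^T v for the coefficients: c = (-2/15). The projection is proj_W(v) = U c.
Check: (v - proj_W(v)) · u_1 = 0  (should be 0).
Result: proj_W(v) = (-4/15, -2/15, -2/15, -2/5).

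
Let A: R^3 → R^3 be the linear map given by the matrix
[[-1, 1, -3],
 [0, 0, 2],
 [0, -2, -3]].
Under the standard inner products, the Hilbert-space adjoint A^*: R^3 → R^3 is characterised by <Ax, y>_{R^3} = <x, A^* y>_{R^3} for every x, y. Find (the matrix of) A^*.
A^* = A^T =
[[-1, 0, 0],
 [1, 0, -2],
 [-3, 2, -3]]

For real matrices with standard dot products, the defining identity <Ax, y> = <x, A^* y> gives (Ax)^T y = x^T (A^*) y, i.e. x^T A^T y = x^T (A^*) y. Since this holds for all x, y, we must have A^* = A^T. Therefore
A^* =
[[-1, 0, 0],
 [1, 0, -2],
 [-3, 2, -3]].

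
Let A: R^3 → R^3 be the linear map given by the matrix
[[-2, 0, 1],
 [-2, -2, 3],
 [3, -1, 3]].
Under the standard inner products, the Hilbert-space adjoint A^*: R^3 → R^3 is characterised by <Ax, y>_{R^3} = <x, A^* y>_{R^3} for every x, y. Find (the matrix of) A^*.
A^* = A^T =
[[-2, -2, 3],
 [0, -2, -1],
 [1, 3, 3]]

For real matrices with standard dot products, the defining identity <Ax, y> = <x, A^* y> gives (Ax)^T y = x^T (A^*) y, i.e. x^T A^T y = x^T (A^*) y. Since this holds for all x, y, we must have A^* = A^T. Therefore
A^* =
[[-2, -2, 3],
 [0, -2, -1],
 [1, 3, 3]].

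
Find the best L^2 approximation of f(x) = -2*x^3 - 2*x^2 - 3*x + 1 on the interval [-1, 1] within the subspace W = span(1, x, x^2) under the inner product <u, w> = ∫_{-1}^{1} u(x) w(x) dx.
g(x) = -2*x^2 - 21*x/5 + 1

The best approximation g ∈ W is the orthogonal projection of f onto W. Writing g = a_0 + a_1 x + a_2 x^2, the coefficients solve the normal equations G · a = b where
  G_{ij} = <φ_i, φ_j> and b_i = <f, φ_i>, with φ_0 = 1, φ_1 = x, φ_2 = x^2.
G =
  [2, 0, 2/3]
  [0, 2/3, 0]
  [2/3, 0, 2/5],
b = (2/3, -14/5, -2/15).
Solving gives a_0 = 1, a_1 = -21/5, a_2 = -2, so
  g(x) = -2*x^2 - 21*x/5 + 1.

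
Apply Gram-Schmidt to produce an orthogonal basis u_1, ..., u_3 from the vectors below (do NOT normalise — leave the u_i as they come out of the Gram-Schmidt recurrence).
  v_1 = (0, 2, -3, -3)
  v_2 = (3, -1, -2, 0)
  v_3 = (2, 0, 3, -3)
Orthogonal basis:
  u_1 = (0, 2, -3, -3)
  u_2 = (3, -15/11, -16/11, 6/11)
  u_3 = (2, 0, 3, -3)

Apply the Gram-Schmidt recurrence
  u_1 = v_1
  u_i = v_i − Σ_{j<i} ((v_i · u_j) / (u_j · u_j)) · u_j.

Step by step this gives:
  u_1 = (0, 2, -3, -3)
  u_2 = (3, -15/11, -16/11, 6/11)
  u_3 = (2, 0, 3, -3)

Orthogonality check:
  u_2 · u_1 = 0 (should be 0)
  u_3 · u_1 = 0 (should be 0)
  u_3 · u_2 = 0 (should be 0)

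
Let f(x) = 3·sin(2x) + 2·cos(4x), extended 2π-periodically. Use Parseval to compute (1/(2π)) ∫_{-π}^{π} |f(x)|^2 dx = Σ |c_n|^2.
Σ |c_n|^2 = 13/2

Expand |f|^2 and use orthogonality of {sin(nx), cos(mx)} on [-π, π]:
  ∫_{-π}^{π} sin(nx)^2 dx = π, ∫ cos(mx)^2 dx = π, and cross terms integrate to 0.
So ∫_{-π}^{π} f(x)^2 dx = 3^2 · π + 2^2 · π = (9 + 4)π.
Divide by 2π: (9 + 4)/2 = 13/2.
By Parseval, this equals Σ |c_n|^2.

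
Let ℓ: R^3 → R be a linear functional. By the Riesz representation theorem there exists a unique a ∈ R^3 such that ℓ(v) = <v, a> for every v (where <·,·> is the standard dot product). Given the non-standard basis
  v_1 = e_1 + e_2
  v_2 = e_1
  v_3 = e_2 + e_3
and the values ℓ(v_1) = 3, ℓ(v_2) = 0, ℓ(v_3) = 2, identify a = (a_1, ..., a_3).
a = (0, 3, -1)

Write a = (a_1, ..., a_3) in the standard basis. For each basis vector v_i, ℓ(v_i) = <v_i, a> is a linear equation in the a_j's. Collect the n equations into a matrix system V a = ℓ, where row i of V is v_i (expressed in the standard basis). Since V is invertible (lower-triangular with 1s on the diagonal, up to permutation), solve by back-substitution:
  V =
[[1, 1, 0],
 [1, 0, 0],
 [0, 1, 1]]
  V a = (3, 0, 2)
Solving gives a = (0, 3, -1).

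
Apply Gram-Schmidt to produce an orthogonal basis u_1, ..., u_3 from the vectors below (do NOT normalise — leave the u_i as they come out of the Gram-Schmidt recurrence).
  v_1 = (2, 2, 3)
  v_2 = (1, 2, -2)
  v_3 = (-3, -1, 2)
Orthogonal basis:
  u_1 = (2, 2, 3)
  u_2 = (1, 2, -2)
  u_3 = (-30/17, 21/17, 6/17)

Apply the Gram-Schmidt recurrence
  u_1 = v_1
  u_i = v_i − Σ_{j<i} ((v_i · u_j) / (u_j · u_j)) · u_j.

Step by step this gives:
  u_1 = (2, 2, 3)
  u_2 = (1, 2, -2)
  u_3 = (-30/17, 21/17, 6/17)

Orthogonality check:
  u_2 · u_1 = 0 (should be 0)
  u_3 · u_1 = 0 (should be 0)
  u_3 · u_2 = 0 (should be 0)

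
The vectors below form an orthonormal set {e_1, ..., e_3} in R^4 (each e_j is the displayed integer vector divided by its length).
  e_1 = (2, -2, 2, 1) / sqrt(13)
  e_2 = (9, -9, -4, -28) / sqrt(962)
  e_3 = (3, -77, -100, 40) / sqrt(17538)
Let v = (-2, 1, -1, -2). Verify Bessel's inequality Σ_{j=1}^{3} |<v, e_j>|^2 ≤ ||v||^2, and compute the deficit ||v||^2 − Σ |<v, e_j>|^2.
Σ |<v, e_j>|^2 = 715/79; ||v||^2 = 10; deficit = 75/79

Write each e_j = u_j / sqrt(<u_j, u_j>) where u_j is the displayed integer vector. Then <v, e_j> = <v, u_j> / sqrt(<u_j, u_j>), so |<v, e_j>|^2 = <v, u_j>^2 / <u_j, u_j>.
Coefficients: <v, e_1> = -10/sqrt(13), <v, e_2> = 33/sqrt(962), <v, e_3> = -63/sqrt(17538).
Square and sum: Σ |<v, e_j>|^2 = 715/79.
Compute ||v||^2 = v·v = 10.
Deficit = 10 − 715/79 = 75/79 ≥ 0, confirming Bessel's inequality. (The deficit equals ||v − Σ <v,e_j> e_j||^2, the squared distance from v to span{e_j}.)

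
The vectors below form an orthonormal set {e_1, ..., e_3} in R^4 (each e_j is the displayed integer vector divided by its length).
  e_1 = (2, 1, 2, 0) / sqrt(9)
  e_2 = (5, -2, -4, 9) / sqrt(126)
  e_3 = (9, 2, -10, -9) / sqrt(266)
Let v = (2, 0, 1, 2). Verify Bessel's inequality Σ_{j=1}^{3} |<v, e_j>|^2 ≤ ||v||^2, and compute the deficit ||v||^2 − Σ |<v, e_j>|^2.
Σ |<v, e_j>|^2 = 170/19; ||v||^2 = 9; deficit = 1/19

Write each e_j = u_j / sqrt(<u_j, u_j>) where u_j is the displayed integer vector. Then <v, e_j> = <v, u_j> / sqrt(<u_j, u_j>), so |<v, e_j>|^2 = <v, u_j>^2 / <u_j, u_j>.
Coefficients: <v, e_1> = 6/sqrt(9), <v, e_2> = 24/sqrt(126), <v, e_3> = -10/sqrt(266).
Square and sum: Σ |<v, e_j>|^2 = 170/19.
Compute ||v||^2 = v·v = 9.
Deficit = 9 − 170/19 = 1/19 ≥ 0, confirming Bessel's inequality. (The deficit equals ||v − Σ <v,e_j> e_j||^2, the squared distance from v to span{e_j}.)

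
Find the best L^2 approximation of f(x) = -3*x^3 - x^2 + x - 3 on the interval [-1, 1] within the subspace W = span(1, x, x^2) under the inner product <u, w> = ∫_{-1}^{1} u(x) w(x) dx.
g(x) = -x^2 - 4*x/5 - 3

The best approximation g ∈ W is the orthogonal projection of f onto W. Writing g = a_0 + a_1 x + a_2 x^2, the coefficients solve the normal equations G · a = b where
  G_{ij} = <φ_i, φ_j> and b_i = <f, φ_i>, with φ_0 = 1, φ_1 = x, φ_2 = x^2.
G =
  [2, 0, 2/3]
  [0, 2/3, 0]
  [2/3, 0, 2/5],
b = (-20/3, -8/15, -12/5).
Solving gives a_0 = -3, a_1 = -4/5, a_2 = -1, so
  g(x) = -x^2 - 4*x/5 - 3.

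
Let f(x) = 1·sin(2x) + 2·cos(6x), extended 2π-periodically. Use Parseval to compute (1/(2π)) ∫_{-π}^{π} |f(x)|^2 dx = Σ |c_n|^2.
Σ |c_n|^2 = 5/2

Expand |f|^2 and use orthogonality of {sin(nx), cos(mx)} on [-π, π]:
  ∫_{-π}^{π} sin(nx)^2 dx = π, ∫ cos(mx)^2 dx = π, and cross terms integrate to 0.
So ∫_{-π}^{π} f(x)^2 dx = 1^2 · π + 2^2 · π = (1 + 4)π.
Divide by 2π: (1 + 4)/2 = 5/2.
By Parseval, this equals Σ |c_n|^2.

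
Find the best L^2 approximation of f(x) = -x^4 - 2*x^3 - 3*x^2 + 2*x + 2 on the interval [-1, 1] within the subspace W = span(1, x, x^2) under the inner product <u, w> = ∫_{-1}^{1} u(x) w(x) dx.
g(x) = -27*x^2/7 + 4*x/5 + 73/35

The best approximation g ∈ W is the orthogonal projection of f onto W. Writing g = a_0 + a_1 x + a_2 x^2, the coefficients solve the normal equations G · a = b where
  G_{ij} = <φ_i, φ_j> and b_i = <f, φ_i>, with φ_0 = 1, φ_1 = x, φ_2 = x^2.
G =
  [2, 0, 2/3]
  [0, 2/3, 0]
  [2/3, 0, 2/5],
b = (8/5, 8/15, -16/105).
Solving gives a_0 = 73/35, a_1 = 4/5, a_2 = -27/7, so
  g(x) = -27*x^2/7 + 4*x/5 + 73/35.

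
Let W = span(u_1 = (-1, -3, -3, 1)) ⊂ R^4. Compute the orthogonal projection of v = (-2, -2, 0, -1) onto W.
proj_W(v) = (-7/20, -21/20, -21/20, 7/20)

Set up U = [u_1 | ... | u_1] ∈ R^(4×1). The projector onto W = col(U) is P = U (U^T U)^(-1) U^T.
Compute U^T U =
  [20],
and U^T v = (7).
Solve U^T U · c = U^T v for the coefficients: c = (7/20). The projection is proj_W(v) = U c.
Check: (v - proj_W(v)) · u_1 = 0  (should be 0).
Result: proj_W(v) = (-7/20, -21/20, -21/20, 7/20).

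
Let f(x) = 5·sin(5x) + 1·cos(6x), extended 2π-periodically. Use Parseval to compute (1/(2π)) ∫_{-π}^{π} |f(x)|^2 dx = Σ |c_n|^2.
Σ |c_n|^2 = 13

Expand |f|^2 and use orthogonality of {sin(nx), cos(mx)} on [-π, π]:
  ∫_{-π}^{π} sin(nx)^2 dx = π, ∫ cos(mx)^2 dx = π, and cross terms integrate to 0.
So ∫_{-π}^{π} f(x)^2 dx = 5^2 · π + 1^2 · π = (25 + 1)π.
Divide by 2π: (25 + 1)/2 = 13.
By Parseval, this equals Σ |c_n|^2.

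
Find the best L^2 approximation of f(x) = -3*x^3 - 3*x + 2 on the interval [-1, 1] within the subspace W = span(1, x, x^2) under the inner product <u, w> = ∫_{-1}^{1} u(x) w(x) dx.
g(x) = 2 - 24*x/5

The best approximation g ∈ W is the orthogonal projection of f onto W. Writing g = a_0 + a_1 x + a_2 x^2, the coefficients solve the normal equations G · a = b where
  G_{ij} = <φ_i, φ_j> and b_i = <f, φ_i>, with φ_0 = 1, φ_1 = x, φ_2 = x^2.
G =
  [2, 0, 2/3]
  [0, 2/3, 0]
  [2/3, 0, 2/5],
b = (4, -16/5, 4/3).
Solving gives a_0 = 2, a_1 = -24/5, a_2 = 0, so
  g(x) = 2 - 24*x/5.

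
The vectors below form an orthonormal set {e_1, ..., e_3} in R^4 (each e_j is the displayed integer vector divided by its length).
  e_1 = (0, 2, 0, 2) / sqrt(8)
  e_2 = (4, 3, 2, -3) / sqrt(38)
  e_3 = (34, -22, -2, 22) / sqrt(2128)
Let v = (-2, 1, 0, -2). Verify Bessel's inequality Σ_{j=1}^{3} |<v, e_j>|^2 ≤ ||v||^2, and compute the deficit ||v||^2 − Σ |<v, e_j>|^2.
Σ |<v, e_j>|^2 = 251/28; ||v||^2 = 9; deficit = 1/28

Write each e_j = u_j / sqrt(<u_j, u_j>) where u_j is the displayed integer vector. Then <v, e_j> = <v, u_j> / sqrt(<u_j, u_j>), so |<v, e_j>|^2 = <v, u_j>^2 / <u_j, u_j>.
Coefficients: <v, e_1> = -2/sqrt(8), <v, e_2> = 1/sqrt(38), <v, e_3> = -134/sqrt(2128).
Square and sum: Σ |<v, e_j>|^2 = 251/28.
Compute ||v||^2 = v·v = 9.
Deficit = 9 − 251/28 = 1/28 ≥ 0, confirming Bessel's inequality. (The deficit equals ||v − Σ <v,e_j> e_j||^2, the squared distance from v to span{e_j}.)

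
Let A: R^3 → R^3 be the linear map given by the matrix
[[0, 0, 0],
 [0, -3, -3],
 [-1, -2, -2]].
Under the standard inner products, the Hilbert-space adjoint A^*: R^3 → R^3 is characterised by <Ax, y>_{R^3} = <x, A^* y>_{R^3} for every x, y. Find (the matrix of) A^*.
A^* = A^T =
[[0, 0, -1],
 [0, -3, -2],
 [0, -3, -2]]

For real matrices with standard dot products, the defining identity <Ax, y> = <x, A^* y> gives (Ax)^T y = x^T (A^*) y, i.e. x^T A^T y = x^T (A^*) y. Since this holds for all x, y, we must have A^* = A^T. Therefore
A^* =
[[0, 0, -1],
 [0, -3, -2],
 [0, -3, -2]].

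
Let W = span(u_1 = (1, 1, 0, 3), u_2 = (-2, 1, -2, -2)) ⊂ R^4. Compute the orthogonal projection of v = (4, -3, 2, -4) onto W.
proj_W(v) = (58/47, -173/47, 154/47, -134/47)

Set up U = [u_1 | ... | u_2] ∈ R^(4×2). The projector onto W = col(U) is P = U (U^T U)^(-1) U^T.
Compute U^T U =
  [11, -7]
  [-7, 13],
and U^T v = (-11, -7).
Solve U^T U · c = U^T v for the coefficients: c = (-96/47, -77/47). The projection is proj_W(v) = U c.
Check: (v - proj_W(v)) · u_1 = 0  (should be 0).
Check: (v - proj_W(v)) · u_2 = 0  (should be 0).
Result: proj_W(v) = (58/47, -173/47, 154/47, -134/47).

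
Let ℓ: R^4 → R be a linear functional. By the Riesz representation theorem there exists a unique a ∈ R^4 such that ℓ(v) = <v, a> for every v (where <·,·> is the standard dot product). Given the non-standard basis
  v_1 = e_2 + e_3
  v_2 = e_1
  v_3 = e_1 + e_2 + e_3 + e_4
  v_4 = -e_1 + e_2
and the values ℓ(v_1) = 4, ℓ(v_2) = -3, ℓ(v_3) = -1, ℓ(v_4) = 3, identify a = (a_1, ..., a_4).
a = (-3, 0, 4, -2)

Write a = (a_1, ..., a_4) in the standard basis. For each basis vector v_i, ℓ(v_i) = <v_i, a> is a linear equation in the a_j's. Collect the n equations into a matrix system V a = ℓ, where row i of V is v_i (expressed in the standard basis). Since V is invertible (lower-triangular with 1s on the diagonal, up to permutation), solve by back-substitution:
  V =
[[0, 1, 1, 0],
 [1, 0, 0, 0],
 [1, 1, 1, 1],
 [-1, 1, 0, 0]]
  V a = (4, -3, -1, 3)
Solving gives a = (-3, 0, 4, -2).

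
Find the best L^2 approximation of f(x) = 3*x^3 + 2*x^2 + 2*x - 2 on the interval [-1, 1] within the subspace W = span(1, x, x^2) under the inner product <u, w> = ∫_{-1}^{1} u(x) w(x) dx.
g(x) = 2*x^2 + 19*x/5 - 2

The best approximation g ∈ W is the orthogonal projection of f onto W. Writing g = a_0 + a_1 x + a_2 x^2, the coefficients solve the normal equations G · a = b where
  G_{ij} = <φ_i, φ_j> and b_i = <f, φ_i>, with φ_0 = 1, φ_1 = x, φ_2 = x^2.
G =
  [2, 0, 2/3]
  [0, 2/3, 0]
  [2/3, 0, 2/5],
b = (-8/3, 38/15, -8/15).
Solving gives a_0 = -2, a_1 = 19/5, a_2 = 2, so
  g(x) = 2*x^2 + 19*x/5 - 2.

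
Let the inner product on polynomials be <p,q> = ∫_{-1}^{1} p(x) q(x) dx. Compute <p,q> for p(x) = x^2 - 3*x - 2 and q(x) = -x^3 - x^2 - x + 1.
<p,q> = 4/5

Expand the product: p(x)·q(x) = -x^5 + 2*x^4 + 4*x^3 + 6*x^2 - x - 2.
∫_{-1}^{1} of each monomial x^k gives [2/(k+1) if k even, 0 if k odd]. Integrating term-by-term (or equivalently evaluating the antiderivative F(x) = -x^6/6 + 2*x^5/5 + x^4 + 2*x^3 - x^2/2 - 2*x at the endpoints):
  F(1) − F(−1) = 11/15 − (-1/15) = 4/5.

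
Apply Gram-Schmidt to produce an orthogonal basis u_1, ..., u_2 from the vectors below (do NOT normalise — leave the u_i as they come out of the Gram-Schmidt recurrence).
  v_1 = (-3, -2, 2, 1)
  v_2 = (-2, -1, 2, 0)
Orthogonal basis:
  u_1 = (-3, -2, 2, 1)
  u_2 = (0, 1/3, 2/3, -2/3)

Apply the Gram-Schmidt recurrence
  u_1 = v_1
  u_i = v_i − Σ_{j<i} ((v_i · u_j) / (u_j · u_j)) · u_j.

Step by step this gives:
  u_1 = (-3, -2, 2, 1)
  u_2 = (0, 1/3, 2/3, -2/3)

Orthogonality check:
  u_2 · u_1 = 0 (should be 0)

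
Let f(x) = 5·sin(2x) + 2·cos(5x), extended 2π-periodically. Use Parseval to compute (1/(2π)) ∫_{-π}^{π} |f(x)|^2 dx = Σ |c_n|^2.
Σ |c_n|^2 = 29/2

Expand |f|^2 and use orthogonality of {sin(nx), cos(mx)} on [-π, π]:
  ∫_{-π}^{π} sin(nx)^2 dx = π, ∫ cos(mx)^2 dx = π, and cross terms integrate to 0.
So ∫_{-π}^{π} f(x)^2 dx = 5^2 · π + 2^2 · π = (25 + 4)π.
Divide by 2π: (25 + 4)/2 = 29/2.
By Parseval, this equals Σ |c_n|^2.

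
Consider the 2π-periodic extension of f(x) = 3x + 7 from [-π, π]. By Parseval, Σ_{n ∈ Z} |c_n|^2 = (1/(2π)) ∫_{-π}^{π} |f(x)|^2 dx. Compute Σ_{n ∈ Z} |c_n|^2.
Σ |c_n|^2 = 3π^2 + 49

Expand and integrate term by term over [-π, π]:
  ∫ (3x)^2 dx = 9·(2π^3/3); ∫ 2·3·(7)·x dx = 0 (odd integrand); ∫ 7^2 dx = 49·2π.
So (1/(2π)) ∫_{-π}^{π} (3x + 7)^2 dx = 9π^2/3 + 49 = 3π^2 + 49.
Parseval ⇒ Σ |c_n|^2 = 3π^2 + 49.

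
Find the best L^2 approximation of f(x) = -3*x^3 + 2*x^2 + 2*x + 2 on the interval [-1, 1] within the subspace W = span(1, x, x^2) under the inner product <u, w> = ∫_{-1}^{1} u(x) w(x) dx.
g(x) = 2*x^2 + x/5 + 2

The best approximation g ∈ W is the orthogonal projection of f onto W. Writing g = a_0 + a_1 x + a_2 x^2, the coefficients solve the normal equations G · a = b where
  G_{ij} = <φ_i, φ_j> and b_i = <f, φ_i>, with φ_0 = 1, φ_1 = x, φ_2 = x^2.
G =
  [2, 0, 2/3]
  [0, 2/3, 0]
  [2/3, 0, 2/5],
b = (16/3, 2/15, 32/15).
Solving gives a_0 = 2, a_1 = 1/5, a_2 = 2, so
  g(x) = 2*x^2 + x/5 + 2.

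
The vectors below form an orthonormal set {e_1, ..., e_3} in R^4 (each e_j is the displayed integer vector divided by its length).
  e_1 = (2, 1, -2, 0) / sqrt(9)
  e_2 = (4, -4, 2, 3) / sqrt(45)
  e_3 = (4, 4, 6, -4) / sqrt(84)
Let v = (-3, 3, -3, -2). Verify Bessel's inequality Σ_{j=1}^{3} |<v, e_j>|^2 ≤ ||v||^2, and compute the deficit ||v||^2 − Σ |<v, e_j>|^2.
Σ |<v, e_j>|^2 = 3254/105; ||v||^2 = 31; deficit = 1/105

Write each e_j = u_j / sqrt(<u_j, u_j>) where u_j is the displayed integer vector. Then <v, e_j> = <v, u_j> / sqrt(<u_j, u_j>), so |<v, e_j>|^2 = <v, u_j>^2 / <u_j, u_j>.
Coefficients: <v, e_1> = 3/sqrt(9), <v, e_2> = -36/sqrt(45), <v, e_3> = -10/sqrt(84).
Square and sum: Σ |<v, e_j>|^2 = 3254/105.
Compute ||v||^2 = v·v = 31.
Deficit = 31 − 3254/105 = 1/105 ≥ 0, confirming Bessel's inequality. (The deficit equals ||v − Σ <v,e_j> e_j||^2, the squared distance from v to span{e_j}.)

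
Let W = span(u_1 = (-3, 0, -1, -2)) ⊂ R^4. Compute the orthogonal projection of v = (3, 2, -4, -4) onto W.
proj_W(v) = (-9/14, 0, -3/14, -3/7)

Set up U = [u_1 | ... | u_1] ∈ R^(4×1). The projector onto W = col(U) is P = U (U^T U)^(-1) U^T.
Compute U^T U =
  [14],
and U^T v = (3).
Solve U^T U · c = U^T v for the coefficients: c = (3/14). The projection is proj_W(v) = U c.
Check: (v - proj_W(v)) · u_1 = 0  (should be 0).
Result: proj_W(v) = (-9/14, 0, -3/14, -3/7).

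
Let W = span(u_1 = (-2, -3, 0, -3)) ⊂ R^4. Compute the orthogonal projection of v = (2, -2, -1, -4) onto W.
proj_W(v) = (-14/11, -21/11, 0, -21/11)

Set up U = [u_1 | ... | u_1] ∈ R^(4×1). The projector onto W = col(U) is P = U (U^T U)^(-1) U^T.
Compute U^T U =
  [22],
and U^T v = (14).
Solve U^T U · c = U^T v for the coefficients: c = (7/11). The projection is proj_W(v) = U c.
Check: (v - proj_W(v)) · u_1 = 0  (should be 0).
Result: proj_W(v) = (-14/11, -21/11, 0, -21/11).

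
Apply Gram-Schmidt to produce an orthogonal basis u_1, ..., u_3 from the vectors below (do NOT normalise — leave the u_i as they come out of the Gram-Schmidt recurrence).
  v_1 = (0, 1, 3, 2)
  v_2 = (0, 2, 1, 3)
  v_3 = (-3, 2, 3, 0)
Orthogonal basis:
  u_1 = (0, 1, 3, 2)
  u_2 = (0, 17/14, -19/14, 10/7)
  u_3 = (-3, 119/75, 17/75, -17/15)

Apply the Gram-Schmidt recurrence
  u_1 = v_1
  u_i = v_i − Σ_{j<i} ((v_i · u_j) / (u_j · u_j)) · u_j.

Step by step this gives:
  u_1 = (0, 1, 3, 2)
  u_2 = (0, 17/14, -19/14, 10/7)
  u_3 = (-3, 119/75, 17/75, -17/15)

Orthogonality check:
  u_2 · u_1 = 0 (should be 0)
  u_3 · u_1 = 0 (should be 0)
  u_3 · u_2 = 0 (should be 0)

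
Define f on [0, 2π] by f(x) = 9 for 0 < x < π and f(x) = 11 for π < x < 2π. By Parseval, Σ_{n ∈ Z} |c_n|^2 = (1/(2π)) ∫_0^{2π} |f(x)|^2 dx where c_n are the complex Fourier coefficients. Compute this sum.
Σ |c_n|^2 = 101

Parseval equates the L^2 energy of f (normalised by 1/(2π)) with the ℓ^2 sum of its Fourier coefficients: (1/(2π)) ∫_0^{2π} |f|^2 = Σ |c_n|^2.
Compute the left side: (1/(2π)) [∫_0^π 9^2 dx + ∫_π^{2π} 11^2 dx] = (1/(2π)) · (81π + 121π) = (81 + 121)/2 = 101.
So Σ_{n ∈ Z} |c_n|^2 = 101.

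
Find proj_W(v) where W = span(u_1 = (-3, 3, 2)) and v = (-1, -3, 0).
proj_W(v) = (9/11, -9/11, -6/11)

Set up U = [u_1 | ... | u_1] ∈ R^(3×1). The projector onto W = col(U) is P = U (U^T U)^(-1) U^T.
Compute U^T U =
  [22],
and U^T v = (-6).
Solve U^T U · c = U^T v for the coefficients: c = (-3/11). The projection is proj_W(v) = U c.
Check: (v - proj_W(v)) · u_1 = 0  (should be 0).
Result: proj_W(v) = (9/11, -9/11, -6/11).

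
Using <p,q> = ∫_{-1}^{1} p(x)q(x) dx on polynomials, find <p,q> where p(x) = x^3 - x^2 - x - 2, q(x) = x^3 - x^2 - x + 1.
<p,q> = -292/105

Expand the product: p(x)·q(x) = x^6 - 2*x^5 - x^4 + x^3 + 2*x^2 + x - 2.
∫_{-1}^{1} of each monomial x^k gives [2/(k+1) if k even, 0 if k odd]. Integrating term-by-term (or equivalently evaluating the antiderivative F(x) = x^7/7 - x^6/3 - x^5/5 + x^4/4 + 2*x^3/3 + x^2/2 - 2*x at the endpoints):
  F(1) − F(−1) = -409/420 − (253/140) = -292/105.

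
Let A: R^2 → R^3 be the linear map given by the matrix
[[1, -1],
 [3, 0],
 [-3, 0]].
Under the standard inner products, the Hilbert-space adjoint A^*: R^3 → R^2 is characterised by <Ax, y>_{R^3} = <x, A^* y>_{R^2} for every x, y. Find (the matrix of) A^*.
A^* = A^T =
[[1, 3, -3],
 [-1, 0, 0]]

For real matrices with standard dot products, the defining identity <Ax, y> = <x, A^* y> gives (Ax)^T y = x^T (A^*) y, i.e. x^T A^T y = x^T (A^*) y. Since this holds for all x, y, we must have A^* = A^T. Therefore
A^* =
[[1, 3, -3],
 [-1, 0, 0]].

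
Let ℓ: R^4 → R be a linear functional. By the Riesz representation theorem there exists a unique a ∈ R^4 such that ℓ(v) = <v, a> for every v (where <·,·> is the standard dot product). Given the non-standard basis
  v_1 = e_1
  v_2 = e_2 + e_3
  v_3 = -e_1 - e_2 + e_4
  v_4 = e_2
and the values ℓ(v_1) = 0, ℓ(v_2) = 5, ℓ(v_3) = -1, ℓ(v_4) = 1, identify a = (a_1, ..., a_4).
a = (0, 1, 4, 0)

Write a = (a_1, ..., a_4) in the standard basis. For each basis vector v_i, ℓ(v_i) = <v_i, a> is a linear equation in the a_j's. Collect the n equations into a matrix system V a = ℓ, where row i of V is v_i (expressed in the standard basis). Since V is invertible (lower-triangular with 1s on the diagonal, up to permutation), solve by back-substitution:
  V =
[[1, 0, 0, 0],
 [0, 1, 1, 0],
 [-1, -1, 0, 1],
 [0, 1, 0, 0]]
  V a = (0, 5, -1, 1)
Solving gives a = (0, 1, 4, 0).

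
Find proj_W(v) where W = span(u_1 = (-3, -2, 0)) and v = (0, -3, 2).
proj_W(v) = (-18/13, -12/13, 0)

Set up U = [u_1 | ... | u_1] ∈ R^(3×1). The projector onto W = col(U) is P = U (U^T U)^(-1) U^T.
Compute U^T U =
  [13],
and U^T v = (6).
Solve U^T U · c = U^T v for the coefficients: c = (6/13). The projection is proj_W(v) = U c.
Check: (v - proj_W(v)) · u_1 = 0  (should be 0).
Result: proj_W(v) = (-18/13, -12/13, 0).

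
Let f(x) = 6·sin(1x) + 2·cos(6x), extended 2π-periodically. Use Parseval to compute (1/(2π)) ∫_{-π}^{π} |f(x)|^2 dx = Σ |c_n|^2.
Σ |c_n|^2 = 20

Expand |f|^2 and use orthogonality of {sin(nx), cos(mx)} on [-π, π]:
  ∫_{-π}^{π} sin(nx)^2 dx = π, ∫ cos(mx)^2 dx = π, and cross terms integrate to 0.
So ∫_{-π}^{π} f(x)^2 dx = 6^2 · π + 2^2 · π = (36 + 4)π.
Divide by 2π: (36 + 4)/2 = 20.
By Parseval, this equals Σ |c_n|^2.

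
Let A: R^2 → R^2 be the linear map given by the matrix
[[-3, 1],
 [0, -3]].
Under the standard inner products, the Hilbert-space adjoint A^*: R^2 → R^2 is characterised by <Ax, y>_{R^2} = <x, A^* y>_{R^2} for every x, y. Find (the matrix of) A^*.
A^* = A^T =
[[-3, 0],
 [1, -3]]

For real matrices with standard dot products, the defining identity <Ax, y> = <x, A^* y> gives (Ax)^T y = x^T (A^*) y, i.e. x^T A^T y = x^T (A^*) y. Since this holds for all x, y, we must have A^* = A^T. Therefore
A^* =
[[-3, 0],
 [1, -3]].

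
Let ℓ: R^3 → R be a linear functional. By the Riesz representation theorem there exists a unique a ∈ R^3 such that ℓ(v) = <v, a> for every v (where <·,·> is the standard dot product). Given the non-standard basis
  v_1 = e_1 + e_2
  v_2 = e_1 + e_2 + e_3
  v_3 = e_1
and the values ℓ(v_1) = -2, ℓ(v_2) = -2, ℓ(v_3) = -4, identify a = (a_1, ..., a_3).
a = (-4, 2, 0)

Write a = (a_1, ..., a_3) in the standard basis. For each basis vector v_i, ℓ(v_i) = <v_i, a> is a linear equation in the a_j's. Collect the n equations into a matrix system V a = ℓ, where row i of V is v_i (expressed in the standard basis). Since V is invertible (lower-triangular with 1s on the diagonal, up to permutation), solve by back-substitution:
  V =
[[1, 1, 0],
 [1, 1, 1],
 [1, 0, 0]]
  V a = (-2, -2, -4)
Solving gives a = (-4, 2, 0).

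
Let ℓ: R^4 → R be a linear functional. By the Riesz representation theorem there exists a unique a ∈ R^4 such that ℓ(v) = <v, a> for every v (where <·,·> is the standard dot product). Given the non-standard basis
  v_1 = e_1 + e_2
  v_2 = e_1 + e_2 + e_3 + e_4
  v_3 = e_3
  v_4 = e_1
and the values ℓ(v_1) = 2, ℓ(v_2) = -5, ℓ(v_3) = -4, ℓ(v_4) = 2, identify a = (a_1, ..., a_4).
a = (2, 0, -4, -3)

Write a = (a_1, ..., a_4) in the standard basis. For each basis vector v_i, ℓ(v_i) = <v_i, a> is a linear equation in the a_j's. Collect the n equations into a matrix system V a = ℓ, where row i of V is v_i (expressed in the standard basis). Since V is invertible (lower-triangular with 1s on the diagonal, up to permutation), solve by back-substitution:
  V =
[[1, 1, 0, 0],
 [1, 1, 1, 1],
 [0, 0, 1, 0],
 [1, 0, 0, 0]]
  V a = (2, -5, -4, 2)
Solving gives a = (2, 0, -4, -3).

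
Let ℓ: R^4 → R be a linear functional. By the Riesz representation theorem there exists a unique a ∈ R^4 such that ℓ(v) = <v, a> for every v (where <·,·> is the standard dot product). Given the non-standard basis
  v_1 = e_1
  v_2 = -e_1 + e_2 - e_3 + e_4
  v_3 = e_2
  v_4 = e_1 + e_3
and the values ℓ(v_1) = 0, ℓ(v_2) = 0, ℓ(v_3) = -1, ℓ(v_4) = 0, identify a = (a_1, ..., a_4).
a = (0, -1, 0, 1)

Write a = (a_1, ..., a_4) in the standard basis. For each basis vector v_i, ℓ(v_i) = <v_i, a> is a linear equation in the a_j's. Collect the n equations into a matrix system V a = ℓ, where row i of V is v_i (expressed in the standard basis). Since V is invertible (lower-triangular with 1s on the diagonal, up to permutation), solve by back-substitution:
  V =
[[1, 0, 0, 0],
 [-1, 1, -1, 1],
 [0, 1, 0, 0],
 [1, 0, 1, 0]]
  V a = (0, 0, -1, 0)
Solving gives a = (0, -1, 0, 1).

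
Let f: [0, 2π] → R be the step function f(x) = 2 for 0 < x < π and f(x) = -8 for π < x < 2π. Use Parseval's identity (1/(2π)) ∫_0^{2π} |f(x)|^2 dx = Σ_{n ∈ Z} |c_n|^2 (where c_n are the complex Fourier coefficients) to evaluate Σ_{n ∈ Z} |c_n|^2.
Σ |c_n|^2 = 34

Parseval equates the L^2 energy of f (normalised by 1/(2π)) with the ℓ^2 sum of its Fourier coefficients: (1/(2π)) ∫_0^{2π} |f|^2 = Σ |c_n|^2.
Compute the left side: (1/(2π)) [∫_0^π 2^2 dx + ∫_π^{2π} (-8)^2 dx] = (1/(2π)) · (4π + 64π) = (4 + 64)/2 = 34.
So Σ_{n ∈ Z} |c_n|^2 = 34.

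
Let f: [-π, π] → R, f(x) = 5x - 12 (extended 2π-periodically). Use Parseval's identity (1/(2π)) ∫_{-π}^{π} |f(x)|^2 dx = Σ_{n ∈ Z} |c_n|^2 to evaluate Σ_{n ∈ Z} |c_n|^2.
Σ |c_n|^2 = 25π^2/3 + 144

Expand and integrate term by term over [-π, π]:
  ∫ (5x)^2 dx = 25·(2π^3/3); ∫ 2·5·(-12)·x dx = 0 (odd integrand); ∫ (-12)^2 dx = 144·2π.
So (1/(2π)) ∫_{-π}^{π} (5x - 12)^2 dx = 25π^2/3 + 144 = 25π^2/3 + 144.
Parseval ⇒ Σ |c_n|^2 = 25π^2/3 + 144.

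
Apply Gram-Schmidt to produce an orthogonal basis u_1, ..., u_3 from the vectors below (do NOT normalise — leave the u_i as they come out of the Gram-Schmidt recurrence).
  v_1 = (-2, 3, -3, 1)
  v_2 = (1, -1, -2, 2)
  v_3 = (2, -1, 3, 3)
Orthogonal basis:
  u_1 = (-2, 3, -3, 1)
  u_2 = (29/23, -32/23, -37/23, 43/23)
  u_3 = (56/221, 304/221, 462/221, 586/221)

Apply the Gram-Schmidt recurrence
  u_1 = v_1
  u_i = v_i − Σ_{j<i} ((v_i · u_j) / (u_j · u_j)) · u_j.

Step by step this gives:
  u_1 = (-2, 3, -3, 1)
  u_2 = (29/23, -32/23, -37/23, 43/23)
  u_3 = (56/221, 304/221, 462/221, 586/221)

Orthogonality check:
  u_2 · u_1 = 0 (should be 0)
  u_3 · u_1 = 0 (should be 0)
  u_3 · u_2 = 0 (should be 0)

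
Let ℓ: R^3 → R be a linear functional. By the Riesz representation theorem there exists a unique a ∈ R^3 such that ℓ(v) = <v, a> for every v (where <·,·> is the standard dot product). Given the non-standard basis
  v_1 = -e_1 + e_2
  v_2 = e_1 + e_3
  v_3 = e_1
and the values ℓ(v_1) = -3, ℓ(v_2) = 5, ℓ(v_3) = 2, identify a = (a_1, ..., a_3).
a = (2, -1, 3)

Write a = (a_1, ..., a_3) in the standard basis. For each basis vector v_i, ℓ(v_i) = <v_i, a> is a linear equation in the a_j's. Collect the n equations into a matrix system V a = ℓ, where row i of V is v_i (expressed in the standard basis). Since V is invertible (lower-triangular with 1s on the diagonal, up to permutation), solve by back-substitution:
  V =
[[-1, 1, 0],
 [1, 0, 1],
 [1, 0, 0]]
  V a = (-3, 5, 2)
Solving gives a = (2, -1, 3).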